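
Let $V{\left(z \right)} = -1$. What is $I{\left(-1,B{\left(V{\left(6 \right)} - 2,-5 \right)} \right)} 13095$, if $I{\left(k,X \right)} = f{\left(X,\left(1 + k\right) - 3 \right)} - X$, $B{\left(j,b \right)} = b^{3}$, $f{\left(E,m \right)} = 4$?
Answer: $1689255$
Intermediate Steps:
$I{\left(k,X \right)} = 4 - X$
$I{\left(-1,B{\left(V{\left(6 \right)} - 2,-5 \right)} \right)} 13095 = \left(4 - \left(-5\right)^{3}\right) 13095 = \left(4 - -125\right) 13095 = \left(4 + 125\right) 13095 = 129 \cdot 13095 = 1689255$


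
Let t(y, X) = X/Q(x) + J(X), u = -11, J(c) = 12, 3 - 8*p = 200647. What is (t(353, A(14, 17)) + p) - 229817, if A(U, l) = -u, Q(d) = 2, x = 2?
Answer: -254880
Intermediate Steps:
p = -50161/2 (p = 3/8 - ⅛*200647 = 3/8 - 200647/8 = -50161/2 ≈ -25081.)
A(U, l) = 11 (A(U, l) = -1*(-11) = 11)
t(y, X) = 12 + X/2 (t(y, X) = X/2 + 12 = 12 + X/2)
(t(353, A(14, 17)) + p) - 229817 = ((12 + (½)*11) - 50161/2) - 229817 = ((12 + 11/2) - 50161/2) - 229817 = (35/2 - 50161/2) - 229817 = -25063 - 229817 = -254880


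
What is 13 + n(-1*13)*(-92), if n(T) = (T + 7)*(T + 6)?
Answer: -3851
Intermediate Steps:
n(T) = (6 + T)*(7 + T) (n(T) = (7 + T)*(6 + T) = (6 + T)*(7 + T))
13 + n(-1*13)*(-92) = 13 + (42 + (-1*13)**2 + 13*(-1*13))*(-92) = 13 + (42 + (-13)**2 + 13*(-13))*(-92) = 13 + (42 + 169 - 169)*(-92) = 13 + 42*(-92) = 13 - 3864 = -3851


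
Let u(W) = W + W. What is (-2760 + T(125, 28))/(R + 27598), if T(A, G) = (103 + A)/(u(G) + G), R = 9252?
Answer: -19301/257950 ≈ -0.074825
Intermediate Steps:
u(W) = 2*W
T(A, G) = (103 + A)/(3*G) (T(A, G) = (103 + A)/(2*G + G) = (103 + A)/((3*G)) = (103 + A)*(1/(3*G)) = (103 + A)/(3*G))
(-2760 + T(125, 28))/(R + 27598) = (-2760 + (⅓)*(103 + 125)/28)/(9252 + 27598) = (-2760 + (⅓)*(1/28)*228)/36850 = (-2760 + 19/7)*(1/36850) = -19301/7*1/36850 = -19301/257950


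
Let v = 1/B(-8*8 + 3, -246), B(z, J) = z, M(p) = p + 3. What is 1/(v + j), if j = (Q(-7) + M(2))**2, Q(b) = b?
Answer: 61/243 ≈ 0.25103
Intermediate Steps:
M(p) = 3 + p
v = -1/61 (v = 1/(-8*8 + 3) = 1/(-64 + 3) = 1/(-61) = -1/61 ≈ -0.016393)
j = 4 (j = (-7 + (3 + 2))**2 = (-7 + 5)**2 = (-2)**2 = 4)
1/(v + j) = 1/(-1/61 + 4) = 1/(243/61) = 61/243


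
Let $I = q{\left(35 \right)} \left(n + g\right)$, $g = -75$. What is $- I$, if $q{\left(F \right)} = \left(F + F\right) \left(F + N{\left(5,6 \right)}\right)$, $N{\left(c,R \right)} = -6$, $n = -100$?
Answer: $355250$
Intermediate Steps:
$q{\left(F \right)} = 2 F \left(-6 + F\right)$ ($q{\left(F \right)} = \left(F + F\right) \left(F - 6\right) = 2 F \left(-6 + F\right)$)
$I = -355250$ ($I = 2 \cdot 35 \left(-6 + 35\right) \left(-100 - 75\right) = 2 \cdot 35 \cdot 29 \left(-175\right) = 2030 \left(-175\right) = -355250$)
$- I = \left(-1\right) \left(-355250\right) = 355250$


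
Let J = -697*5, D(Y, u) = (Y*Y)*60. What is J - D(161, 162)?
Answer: -1558745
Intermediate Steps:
D(Y, u) = 60*Y² (D(Y, u) = Y²*60 = 60*Y²)
J = -3485
J - D(161, 162) = -3485 - 60*161² = -3485 - 60*25921 = -3485 - 1*1555260 = -3485 - 1555260 = -1558745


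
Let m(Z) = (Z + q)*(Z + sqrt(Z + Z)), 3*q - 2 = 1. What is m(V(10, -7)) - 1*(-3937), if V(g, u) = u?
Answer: 3979 - 6*I*sqrt(14) ≈ 3979.0 - 22.45*I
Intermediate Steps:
q = 1 (q = 2/3 + (1/3)*1 = 2/3 + 1/3 = 1)
m(Z) = (1 + Z)*(Z + sqrt(2)*sqrt(Z)) (m(Z) = (Z + 1)*(Z + sqrt(Z + Z)) = (1 + Z)*(Z + sqrt(2*Z)) = (1 + Z)*(Z + sqrt(2)*sqrt(Z)))
m(V(10, -7)) - 1*(-3937) = (-7 + (-7)**2 + sqrt(2)*sqrt(-7) + sqrt(2)*(-7)**(3/2)) - 1*(-3937) = (-7 + 49 + sqrt(2)*(I*sqrt(7)) + sqrt(2)*(-7*I*sqrt(7))) + 3937 = (-7 + 49 + I*sqrt(14) - 7*I*sqrt(14)) + 3937 = (42 - 6*I*sqrt(14)) + 3937 = 3979 - 6*I*sqrt(14)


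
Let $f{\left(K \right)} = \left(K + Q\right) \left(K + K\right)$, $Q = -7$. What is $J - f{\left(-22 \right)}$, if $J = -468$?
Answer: $-1744$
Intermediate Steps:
$f{\left(K \right)} = 2 K \left(-7 + K\right)$ ($f{\left(K \right)} = \left(K - 7\right) \left(K + K\right) = \left(-7 + K\right) 2 K = 2 K \left(-7 + K\right)$)
$J - f{\left(-22 \right)} = -468 - 2 \left(-22\right) \left(-7 - 22\right) = -468 - 2 \left(-22\right) \left(-29\right) = -468 - 1276 = -1744$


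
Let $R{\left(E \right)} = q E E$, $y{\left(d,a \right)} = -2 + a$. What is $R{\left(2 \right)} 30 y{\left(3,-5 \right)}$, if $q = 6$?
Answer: $-5040$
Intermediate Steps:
$R{\left(E \right)} = 6 E^{2}$ ($R{\left(E \right)} = 6 E E = 6 E^{2}$)
$R{\left(2 \right)} 30 y{\left(3,-5 \right)} = 6 \cdot 2^{2} \cdot 30 \left(-2 - 5\right) = 6 \cdot 4 \cdot 30 \left(-7\right) = 24 \cdot 30 \left(-7\right) = 720 \left(-7\right) = -5040$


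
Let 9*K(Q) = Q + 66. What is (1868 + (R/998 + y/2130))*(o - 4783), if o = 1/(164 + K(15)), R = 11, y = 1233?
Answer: -273897995440506/30646085 ≈ -8.9375e+6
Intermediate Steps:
K(Q) = 22/3 + Q/9 (K(Q) = (Q + 66)/9 = (66 + Q)/9 = 22/3 + Q/9)
o = 1/173 (o = 1/(164 + (22/3 + (⅑)*15)) = 1/(164 + (22/3 + 5/3)) = 1/(164 + 9) = 1/173 ≈ 0.0057803)
(1868 + (R/998 + y/2130))*(o - 4783) = (1868 + (11/998 + 1233/2130))*(1/173 - 4783) = (1868 + (11*(1/998) + 1233*(1/2130)))*(-827458/173) = (1868 + (11/998 + 411/710))*(-827458/173) = (1868 + 104497/177145)*(-827458/173) = (331011357/177145)*(-827458/173) = -273897995440506/30646085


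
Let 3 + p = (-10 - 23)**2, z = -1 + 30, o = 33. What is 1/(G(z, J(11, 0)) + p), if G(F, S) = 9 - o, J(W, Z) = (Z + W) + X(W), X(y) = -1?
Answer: 1/1062 ≈ 0.00094162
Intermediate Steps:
z = 29
J(W, Z) = -1 + W + Z (J(W, Z) = (Z + W) - 1 = (W + Z) - 1 = -1 + W + Z)
p = 1086 (p = -3 + (-10 - 23)**2 = -3 + (-33)**2 = -3 + 1089 = 1086)
G(F, S) = -24 (G(F, S) = 9 - 1*33 = 9 - 33 = -24)
1/(G(z, J(11, 0)) + p) = 1/(-24 + 1086) = 1/1062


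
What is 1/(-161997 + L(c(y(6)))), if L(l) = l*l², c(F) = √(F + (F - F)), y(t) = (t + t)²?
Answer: -1/160269 ≈ -6.2395e-6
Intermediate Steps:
y(t) = 4*t² (y(t) = (2*t)² = 4*t²)
c(F) = √F (c(F) = √(F + 0) = √F)
L(l) = l³
1/(-161997 + L(c(y(6)))) = 1/(-161997 + (√(4*6²))³) = 1/(-161997 + (√(4*36))³) = 1/(-161997 + (√144)³) = 1/(-161997 + 12³) = 1/(-161997 + 1728) = 1/(-160269) = -1/160269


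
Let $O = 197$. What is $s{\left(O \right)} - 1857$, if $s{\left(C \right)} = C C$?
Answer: $36952$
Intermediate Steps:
$s{\left(C \right)} = C^{2}$
$s{\left(O \right)} - 1857 = 197^{2} - 1857 = 38809 - 1857 = 36952$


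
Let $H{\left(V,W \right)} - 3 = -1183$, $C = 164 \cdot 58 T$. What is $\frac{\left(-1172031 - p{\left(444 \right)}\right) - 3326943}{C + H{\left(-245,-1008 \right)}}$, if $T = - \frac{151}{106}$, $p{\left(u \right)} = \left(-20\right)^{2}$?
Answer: $\frac{119233411}{390348} \approx 305.45$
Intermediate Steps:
$p{\left(u \right)} = 400$
$T = - \frac{151}{106}$ ($T = \left(-151\right) \frac{1}{106} = - \frac{151}{106} \approx -1.4245$)
$C = - \frac{718156}{53}$ ($C = 164 \cdot 58 \left(- \frac{151}{106}\right) = 9512 \left(- \frac{151}{106}\right) = - \frac{718156}{53} \approx -13550.0$)
$H{\left(V,W \right)} = -1180$ ($H{\left(V,W \right)} = 3 - 1183 = -1180$)
$\frac{\left(-1172031 - p{\left(444 \right)}\right) - 3326943}{C + H{\left(-245,-1008 \right)}} = \frac{\left(-1172031 - 400\right) - 3326943}{- \frac{718156}{53} - 1180} = \frac{\left(-1172031 - 400\right) - 3326943}{- \frac{780696}{53}} = \left(-1172431 - 3326943\right) \left(- \frac{53}{780696}\right) = \left(-4499374\right) \left(- \frac{53}{780696}\right) = \frac{119233411}{390348}$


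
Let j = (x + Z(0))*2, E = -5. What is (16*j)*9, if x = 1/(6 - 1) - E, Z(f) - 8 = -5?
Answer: 11808/5 ≈ 2361.6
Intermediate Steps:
Z(f) = 3 (Z(f) = 8 - 5 = 3)
x = 26/5 (x = 1/(6 - 1) - 1*(-5) = 1/5 + 5 = ⅕ + 5 = 26/5 ≈ 5.2000)
j = 82/5 (j = (26/5 + 3)*2 = (41/5)*2 = 82/5 ≈ 16.400)
(16*j)*9 = (16*(82/5))*9 = (1312/5)*9 = 11808/5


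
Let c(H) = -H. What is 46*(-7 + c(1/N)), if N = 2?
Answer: -345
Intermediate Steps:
46*(-7 + c(1/N)) = 46*(-7 - 1/2) = 46*(-15/2) = -345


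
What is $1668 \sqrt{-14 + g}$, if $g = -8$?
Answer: $1668 i \sqrt{22} \approx 7823.6 i$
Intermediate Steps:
$1668 \sqrt{-14 + g} = 1668 \sqrt{-14 - 8} = 1668 \sqrt{-22} = 1668 i \sqrt{22}$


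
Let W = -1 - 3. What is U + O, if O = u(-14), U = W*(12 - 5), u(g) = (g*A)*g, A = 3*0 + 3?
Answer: 560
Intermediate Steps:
W = -4
A = 3 (A = 0 + 3 = 3)
u(g) = 3*g**2 (u(g) = (g*3)*g = (3*g)*g = 3*g**2)
U = -28 (U = -4*(12 - 5) = -4*7 = -28)
O = 588 (O = 3*(-14)**2 = 3*196 = 588)
U + O = -28 + 588 = 560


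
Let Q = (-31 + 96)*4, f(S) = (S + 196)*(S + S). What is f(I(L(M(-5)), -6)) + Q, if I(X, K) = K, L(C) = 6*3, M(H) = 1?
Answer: -2020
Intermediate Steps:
L(C) = 18
f(S) = 2*S*(196 + S) (f(S) = (196 + S)*(2*S) = 2*S*(196 + S))
Q = 260 (Q = 65*4 = 260)
f(I(L(M(-5)), -6)) + Q = 2*(-6)*(196 - 6) + 260 = 2*(-6)*190 + 260 = -2280 + 260 = -2020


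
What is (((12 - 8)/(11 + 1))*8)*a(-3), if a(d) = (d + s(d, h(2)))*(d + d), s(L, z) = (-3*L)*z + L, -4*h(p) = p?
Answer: 168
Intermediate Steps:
h(p) = -p/4
s(L, z) = L - 3*L*z (s(L, z) = -3*L*z + L = L - 3*L*z)
a(d) = 7*d² (a(d) = (d + d*(1 - (-3)*2/4))*(d + d) = (d + d*(1 - 3*(-½)))*(2*d) = (d + d*(1 + 3/2))*(2*d) = (d + d*(5/2))*(2*d) = (d + 5*d/2)*(2*d) = (7*d/2)*(2*d) = 7*d²)
(((12 - 8)/(11 + 1))*8)*a(-3) = (((12 - 8)/(11 + 1))*8)*(7*(-3)²) = ((4/12)*8)*(7*9) = ((4*(1/12))*8)*63 = ((⅓)*8)*63 = (8/3)*63 = 168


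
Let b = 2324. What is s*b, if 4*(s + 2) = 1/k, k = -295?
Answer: -1371741/295 ≈ -4650.0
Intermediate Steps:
s = -2361/1180 (s = -2 + (¼)/(-295) = -2 + (¼)*(-1/295) = -2 - 1/1180 = -2361/1180 ≈ -2.0008)
s*b = -2361/1180*2324 = -1371741/295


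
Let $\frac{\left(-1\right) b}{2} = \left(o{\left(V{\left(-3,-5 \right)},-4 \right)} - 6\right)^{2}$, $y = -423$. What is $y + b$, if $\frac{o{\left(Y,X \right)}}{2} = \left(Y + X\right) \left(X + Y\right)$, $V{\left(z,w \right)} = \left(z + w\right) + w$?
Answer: $-654791$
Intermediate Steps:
$V{\left(z,w \right)} = z + 2 w$ ($V{\left(z,w \right)} = \left(w + z\right) + w = z + 2 w$)
$o{\left(Y,X \right)} = 2 \left(X + Y\right)^{2}$ ($o{\left(Y,X \right)} = 2 \left(Y + X\right) \left(X + Y\right) = 2 \left(X + Y\right) \left(X + Y\right) = 2 \left(X + Y\right)^{2}$)
$b = -654368$ ($b = - 2 \left(2 \left(-4 + \left(-3 + 2 \left(-5\right)\right)\right)^{2} - 6\right)^{2} = - 2 \left(2 \left(-4 - 13\right)^{2} - 6\right)^{2} = - 2 \left(2 \left(-17\right)^{2} - 6\right)^{2} = - 2 \left(2 \cdot 289 - 6\right)^{2} = - 2 \left(578 - 6\right)^{2} = - 2 \cdot 572^{2} = \left(-2\right) 327184 = -654368$)
$y + b = -423 - 654368 = -654791$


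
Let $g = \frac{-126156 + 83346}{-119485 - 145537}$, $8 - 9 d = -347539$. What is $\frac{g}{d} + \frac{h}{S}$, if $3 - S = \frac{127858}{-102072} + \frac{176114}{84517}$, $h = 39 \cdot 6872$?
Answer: $\frac{17746498650861073818511119}{143613588567854588975} \approx 1.2357 \cdot 10^{5}$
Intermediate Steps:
$d = \frac{115849}{3}$ ($d = \frac{8}{9} - - \frac{347539}{9} = \frac{8}{9} + \frac{347539}{9} = \frac{115849}{3} \approx 38616.0$)
$h = 268008$
$g = \frac{21405}{132511}$ ($g = - \frac{42810}{-265022} = \left(-42810\right) \left(- \frac{1}{265022}\right) = \frac{21405}{132511} \approx 0.16153$)
$S = \frac{9355162025}{4313409612}$ ($S = 3 - \left(\frac{127858}{-102072} + \frac{176114}{84517}\right) = 3 - \left(127858 \left(- \frac{1}{102072}\right) + 176114 \cdot \frac{1}{84517}\right) = 3 - \left(- \frac{63929}{51036} + \frac{176114}{84517}\right) = 3 - \frac{3585066811}{4313409612} = \frac{9355162025}{4313409612} \approx 2.1689$)
$\frac{g}{d} + \frac{h}{S} = \frac{21405}{132511 \cdot \frac{115849}{3}} + \frac{268008}{\frac{9355162025}{4313409612}} = \frac{21405}{132511} \cdot \frac{3}{115849} + 268008 \cdot \frac{4313409612}{9355162025} = \frac{64215}{15351266839} + \frac{1156028283292896}{9355162025} = \frac{17746498650861073818511119}{143613588567854588975}$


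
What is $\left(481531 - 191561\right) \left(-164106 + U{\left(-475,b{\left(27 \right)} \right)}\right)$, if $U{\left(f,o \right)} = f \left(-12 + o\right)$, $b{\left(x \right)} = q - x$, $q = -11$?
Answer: $-40699029320$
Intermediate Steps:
$b{\left(x \right)} = -11 - x$
$\left(481531 - 191561\right) \left(-164106 + U{\left(-475,b{\left(27 \right)} \right)}\right) = \left(481531 - 191561\right) \left(-164106 - 475 \left(-12 - 38\right)\right) = 289970 \left(-164106 - 475 \left(-12 - 38\right)\right) = 289970 \left(-164106 - -23750\right) = 289970 \left(-164106 + 23750\right) = 289970 \left(-140356\right) = -40699029320$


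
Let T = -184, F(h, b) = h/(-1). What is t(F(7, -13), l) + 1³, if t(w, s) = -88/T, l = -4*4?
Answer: 34/23 ≈ 1.4783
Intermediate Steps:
F(h, b) = -h (F(h, b) = h*(-1) = -h)
l = -16
t(w, s) = 11/23 (t(w, s) = -88/(-184) = -88*(-1/184) = 11/23)
t(F(7, -13), l) + 1³ = 11/23 + 1³ = 11/23 + 1 = 34/23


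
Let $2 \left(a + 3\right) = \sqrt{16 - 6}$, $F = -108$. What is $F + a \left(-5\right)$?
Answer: $-93 - \frac{5 \sqrt{10}}{2} \approx -100.91$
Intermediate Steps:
$a = -3 + \frac{\sqrt{10}}{2}$ ($a = -3 + \frac{\sqrt{16 - 6}}{2} = -3 + \frac{\sqrt{10}}{2} \approx -1.4189$)
$F + a \left(-5\right) = -108 + \left(-3 + \frac{\sqrt{10}}{2}\right) \left(-5\right) = -108 + \left(15 - \frac{5 \sqrt{10}}{2}\right) = -93 - \frac{5 \sqrt{10}}{2}$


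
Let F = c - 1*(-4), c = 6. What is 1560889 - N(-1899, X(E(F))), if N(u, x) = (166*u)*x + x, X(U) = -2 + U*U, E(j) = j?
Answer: 32453723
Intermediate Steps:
F = 10 (F = 6 - 1*(-4) = 6 + 4 = 10)
X(U) = -2 + U**2
N(u, x) = x + 166*u*x (N(u, x) = 166*u*x + x = x + 166*u*x)
1560889 - N(-1899, X(E(F))) = 1560889 - (-2 + 10**2)*(1 + 166*(-1899)) = 1560889 - (-2 + 100)*(1 - 315234) = 1560889 - 98*(-315233) = 1560889 - 1*(-30892834) = 1560889 + 30892834 = 32453723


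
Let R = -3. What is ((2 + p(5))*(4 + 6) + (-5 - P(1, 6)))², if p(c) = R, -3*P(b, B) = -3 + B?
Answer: 196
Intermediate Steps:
P(b, B) = 1 - B/3 (P(b, B) = -(-3 + B)/3 = 1 - B/3)
p(c) = -3
((2 + p(5))*(4 + 6) + (-5 - P(1, 6)))² = ((2 - 3)*(4 + 6) + (-5 - (1 - ⅓*6)))² = (-1*10 + (-5 - (1 - 2)))² = (-10 + (-5 - 1*(-1)))² = (-10 + (-5 + 1))² = (-10 - 4)² = (-14)² = 196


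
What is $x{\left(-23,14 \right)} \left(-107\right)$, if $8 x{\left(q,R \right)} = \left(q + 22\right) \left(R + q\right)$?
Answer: $- \frac{963}{8} \approx -120.38$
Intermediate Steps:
$x{\left(q,R \right)} = \frac{\left(22 + q\right) \left(R + q\right)}{8}$ ($x{\left(q,R \right)} = \frac{\left(q + 22\right) \left(R + q\right)}{8} = \frac{\left(22 + q\right) \left(R + q\right)}{8}$)
$x{\left(-23,14 \right)} \left(-107\right) = \left(\frac{\left(-23\right)^{2}}{8} + \frac{11}{4} \cdot 14 + \frac{11}{4} \left(-23\right) + \frac{1}{8} \cdot 14 \left(-23\right)\right) \left(-107\right) = \left(\frac{1}{8} \cdot 529 + \frac{77}{2} - \frac{253}{4} - \frac{161}{4}\right) \left(-107\right) = \left(\frac{529}{8} + \frac{77}{2} - \frac{253}{4} - \frac{161}{4}\right) \left(-107\right) = \frac{9}{8} \left(-107\right) = - \frac{963}{8}$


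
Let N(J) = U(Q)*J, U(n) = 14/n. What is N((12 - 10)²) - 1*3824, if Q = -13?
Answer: -49768/13 ≈ -3828.3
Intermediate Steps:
N(J) = -14*J/13 (N(J) = (14/(-13))*J = (14*(-1/13))*J = -14*J/13)
N((12 - 10)²) - 1*3824 = -14*(12 - 10)²/13 - 1*3824 = -14/13*2² - 3824 = -14/13*4 - 3824 = -56/13 - 3824 = -49768/13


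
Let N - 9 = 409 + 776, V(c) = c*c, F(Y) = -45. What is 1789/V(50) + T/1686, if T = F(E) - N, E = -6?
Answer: -13541/702500 ≈ -0.019275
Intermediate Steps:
V(c) = c²
N = 1194 (N = 9 + (409 + 776) = 9 + 1185 = 1194)
T = -1239 (T = -45 - 1*1194 = -45 - 1194 = -1239)
1789/V(50) + T/1686 = 1789/(50²) - 1239/1686 = 1789/2500 - 1239*1/1686 = 1789*(1/2500) - 413/562 = 1789/2500 - 413/562 = -13541/702500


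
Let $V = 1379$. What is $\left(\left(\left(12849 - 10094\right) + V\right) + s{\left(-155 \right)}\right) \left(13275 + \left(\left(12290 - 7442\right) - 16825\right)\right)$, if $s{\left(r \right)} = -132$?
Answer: $5194596$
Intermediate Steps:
$\left(\left(\left(12849 - 10094\right) + V\right) + s{\left(-155 \right)}\right) \left(13275 + \left(\left(12290 - 7442\right) - 16825\right)\right) = \left(\left(\left(12849 - 10094\right) + 1379\right) - 132\right) \left(13275 + \left(\left(12290 - 7442\right) - 16825\right)\right) = \left(\left(2755 + 1379\right) - 132\right) \left(13275 + \left(4848 - 16825\right)\right) = \left(4134 - 132\right) \left(13275 - 11977\right) = 4002 \cdot 1298 = 5194596$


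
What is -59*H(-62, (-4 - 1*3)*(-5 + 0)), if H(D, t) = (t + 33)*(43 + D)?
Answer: 76228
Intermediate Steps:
H(D, t) = (33 + t)*(43 + D)
-59*H(-62, (-4 - 1*3)*(-5 + 0)) = -59*(1419 + 33*(-62) + 43*((-4 - 1*3)*(-5 + 0)) - 62*(-4 - 1*3)*(-5 + 0)) = -59*(1419 - 2046 + 43*((-4 - 3)*(-5)) - 62*(-4 - 3)*(-5)) = -59*(1419 - 2046 + 43*(-7*(-5)) - (-434)*(-5)) = -59*(1419 - 2046 + 43*35 - 62*35) = -59*(1419 - 2046 + 1505 - 2170) = -59*(-1292) = 76228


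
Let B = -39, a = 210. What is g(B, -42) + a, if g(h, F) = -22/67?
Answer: 14048/67 ≈ 209.67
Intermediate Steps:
g(h, F) = -22/67 (g(h, F) = -22*1/67 = -22/67)
g(B, -42) + a = -22/67 + 210 = 14048/67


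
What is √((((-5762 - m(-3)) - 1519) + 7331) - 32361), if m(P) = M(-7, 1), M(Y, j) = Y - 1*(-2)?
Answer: I*√32306 ≈ 179.74*I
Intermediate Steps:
M(Y, j) = 2 + Y (M(Y, j) = Y + 2 = 2 + Y)
m(P) = -5 (m(P) = 2 - 7 = -5)
√((((-5762 - m(-3)) - 1519) + 7331) - 32361) = √((((-5762 - 1*(-5)) - 1519) + 7331) - 32361) = √((((-5762 + 5) - 1519) + 7331) - 32361) = √(((-5757 - 1519) + 7331) - 32361) = √((-7276 + 7331) - 32361) = √(55 - 32361) = √(-32306) = I*√32306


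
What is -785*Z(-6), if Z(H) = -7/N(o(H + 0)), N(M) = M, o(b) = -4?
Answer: -5495/4 ≈ -1373.8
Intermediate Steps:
Z(H) = 7/4 (Z(H) = -7/(-4) = -7*(-1/4) = 7/4)
-785*Z(-6) = -785*7/4 = -5495/4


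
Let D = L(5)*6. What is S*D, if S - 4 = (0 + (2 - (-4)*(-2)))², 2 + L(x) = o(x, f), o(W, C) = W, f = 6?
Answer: 720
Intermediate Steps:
L(x) = -2 + x
D = 18 (D = (-2 + 5)*6 = 3*6 = 18)
S = 40 (S = 4 + (0 + (2 - (-4)*(-2)))² = 4 + (0 + (2 - 1*8))² = 4 + (0 + (2 - 8))² = 4 + (0 - 6)² = 4 + (-6)² = 4 + 36 = 40)
S*D = 40*18 = 720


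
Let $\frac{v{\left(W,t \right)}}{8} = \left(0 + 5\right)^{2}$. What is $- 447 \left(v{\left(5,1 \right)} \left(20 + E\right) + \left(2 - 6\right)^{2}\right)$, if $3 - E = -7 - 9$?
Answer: $-3493752$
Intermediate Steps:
$E = 19$ ($E = 3 - \left(-7 - 9\right) = 3 - -16 = 3 + 16 = 19$)
$v{\left(W,t \right)} = 200$ ($v{\left(W,t \right)} = 8 \left(0 + 5\right)^{2} = 8 \cdot 5^{2} = 8 \cdot 25 = 200$)
$- 447 \left(v{\left(5,1 \right)} \left(20 + E\right) + \left(2 - 6\right)^{2}\right) = - 447 \left(200 \left(20 + 19\right) + \left(2 - 6\right)^{2}\right) = - 447 \left(200 \cdot 39 + \left(-4\right)^{2}\right) = - 447 \left(7800 + 16\right) = \left(-447\right) 7816 = -3493752$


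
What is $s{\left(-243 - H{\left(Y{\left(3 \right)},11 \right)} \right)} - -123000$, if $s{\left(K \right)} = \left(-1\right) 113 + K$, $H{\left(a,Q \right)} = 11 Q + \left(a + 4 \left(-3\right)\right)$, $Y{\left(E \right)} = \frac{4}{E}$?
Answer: $\frac{367601}{3} \approx 1.2253 \cdot 10^{5}$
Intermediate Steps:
$H{\left(a,Q \right)} = -12 + a + 11 Q$ ($H{\left(a,Q \right)} = 11 Q + \left(a - 12\right) = 11 Q + \left(-12 + a\right) = -12 + a + 11 Q$)
$s{\left(K \right)} = -113 + K$
$s{\left(-243 - H{\left(Y{\left(3 \right)},11 \right)} \right)} - -123000 = \left(-113 - \left(231 + 121 + \frac{4}{3}\right)\right) - -123000 = \left(-113 - \left(352 + \frac{4}{3}\right)\right) + 123000 = \left(-113 - \frac{1060}{3}\right) + 123000 = - \frac{1399}{3} + 123000 = \frac{367601}{3}$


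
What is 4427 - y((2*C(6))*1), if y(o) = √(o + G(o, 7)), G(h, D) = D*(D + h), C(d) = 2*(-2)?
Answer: 4427 - I*√15 ≈ 4427.0 - 3.873*I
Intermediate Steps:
C(d) = -4
y(o) = √(49 + 8*o) (y(o) = √(o + 7*(7 + o)) = √(o + (49 + 7*o)) = √(49 + 8*o))
4427 - y((2*C(6))*1) = 4427 - √(49 + 8*((2*(-4))*1)) = 4427 - √(49 + 8*(-8*1)) = 4427 - √(49 + 8*(-8)) = 4427 - √(49 - 64) = 4427 - √(-15) = 4427 - I*√15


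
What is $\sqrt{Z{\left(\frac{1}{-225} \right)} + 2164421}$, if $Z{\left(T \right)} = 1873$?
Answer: $\sqrt{2166294} \approx 1471.8$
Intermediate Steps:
$\sqrt{Z{\left(\frac{1}{-225} \right)} + 2164421} = \sqrt{1873 + 2164421} = \sqrt{2166294}$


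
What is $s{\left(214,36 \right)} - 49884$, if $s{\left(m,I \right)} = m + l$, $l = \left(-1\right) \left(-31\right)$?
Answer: $-49639$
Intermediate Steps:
$l = 31$
$s{\left(m,I \right)} = 31 + m$ ($s{\left(m,I \right)} = m + 31 = 31 + m$)
$s{\left(214,36 \right)} - 49884 = \left(31 + 214\right) - 49884 = 245 - 49884 = -49639$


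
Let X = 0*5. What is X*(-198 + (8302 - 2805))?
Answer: 0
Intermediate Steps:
X = 0
X*(-198 + (8302 - 2805)) = 0*(-198 + (8302 - 2805)) = 0*(-198 + 5497) = 0*5299 = 0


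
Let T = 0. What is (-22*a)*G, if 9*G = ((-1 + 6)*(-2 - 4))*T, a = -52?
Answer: 0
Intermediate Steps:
G = 0 (G = (((-1 + 6)*(-2 - 4))*0)/9 = ((5*(-6))*0)/9 = (-30*0)/9 = (⅑)*0 = 0)
(-22*a)*G = -22*(-52)*0 = 1144*0 = 0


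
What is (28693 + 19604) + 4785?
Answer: 53082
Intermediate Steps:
(28693 + 19604) + 4785 = 48297 + 4785 = 53082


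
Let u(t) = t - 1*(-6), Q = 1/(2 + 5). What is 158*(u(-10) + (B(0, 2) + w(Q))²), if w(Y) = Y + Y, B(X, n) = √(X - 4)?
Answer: -61304/49 + 1264*I/7 ≈ -1251.1 + 180.57*I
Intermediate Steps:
Q = ⅐ (Q = 1/7 = ⅐ ≈ 0.14286)
B(X, n) = √(-4 + X)
w(Y) = 2*Y
u(t) = 6 + t (u(t) = t + 6 = 6 + t)
158*(u(-10) + (B(0, 2) + w(Q))²) = 158*((6 - 10) + (√(-4 + 0) + 2*(⅐))²) = 158*(-4 + (√(-4) + 2/7)²) = 158*(-4 + (2*I + 2/7)²) = 158*(-4 + (2/7 + 2*I)²) = -632 + 158*(2/7 + 2*I)²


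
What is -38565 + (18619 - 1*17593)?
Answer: -37539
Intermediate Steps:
-38565 + (18619 - 1*17593) = -38565 + (18619 - 17593) = -38565 + 1026 = -37539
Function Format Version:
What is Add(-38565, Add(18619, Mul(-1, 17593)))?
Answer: -37539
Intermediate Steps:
Add(-38565, Add(18619, Mul(-1, 17593))) = Add(-38565, Add(18619, -17593)) = Add(-38565, 1026) = -37539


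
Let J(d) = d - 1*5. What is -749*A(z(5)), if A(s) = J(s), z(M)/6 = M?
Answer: -18725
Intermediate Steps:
z(M) = 6*M
J(d) = -5 + d (J(d) = d - 5 = -5 + d)
A(s) = -5 + s
-749*A(z(5)) = -749*(-5 + 6*5) = -749*(-5 + 30) = -749*25 = -18725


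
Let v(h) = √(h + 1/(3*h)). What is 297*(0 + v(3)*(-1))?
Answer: -198*√7 ≈ -523.86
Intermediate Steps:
v(h) = √(h + 1/(3*h))
297*(0 + v(3)*(-1)) = 297*(0 + (√(3/3 + 9*3)/3)*(-1)) = 297*(0 + (√(3*(⅓) + 27)/3)*(-1)) = 297*(0 + (√(1 + 27)/3)*(-1)) = 297*(0 + (√28/3)*(-1)) = 297*(0 + ((2*√7)/3)*(-1)) = 297*(0 + (2*√7/3)*(-1)) = 297*(0 - 2*√7/3) = 297*(-2*√7/3) = -198*√7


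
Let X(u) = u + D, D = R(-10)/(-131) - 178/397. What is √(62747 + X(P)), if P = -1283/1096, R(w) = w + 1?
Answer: √50964404991588364394/28499836 ≈ 250.49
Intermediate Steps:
R(w) = 1 + w
P = -1283/1096 (P = -1283*1/1096 = -1283/1096 ≈ -1.1706)
D = -19745/52007 (D = (1 - 10)/(-131) - 178/397 = -9*(-1/131) - 178*1/397 = 9/131 - 178/397 = -19745/52007 ≈ -0.37966)
X(u) = -19745/52007 + u (X(u) = u - 19745/52007 = -19745/52007 + u)
√(62747 + X(P)) = √(62747 + (-19745/52007 - 1283/1096)) = √(62747 - 88365501/56999672) = √(3576470053483/56999672) = √50964404991588364394/28499836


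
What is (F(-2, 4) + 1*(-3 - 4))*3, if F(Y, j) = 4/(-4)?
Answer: -24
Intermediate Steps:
F(Y, j) = -1 (F(Y, j) = 4*(-¼) = -1)
(F(-2, 4) + 1*(-3 - 4))*3 = (-1 + 1*(-3 - 4))*3 = (-1 + 1*(-7))*3 = (-1 - 7)*3 = -8*3 = -24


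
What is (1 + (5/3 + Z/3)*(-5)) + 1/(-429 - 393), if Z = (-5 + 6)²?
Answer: -7399/822 ≈ -9.0012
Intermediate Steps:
Z = 1 (Z = 1² = 1)
(1 + (5/3 + Z/3)*(-5)) + 1/(-429 - 393) = (1 + (5/3 + 1/3)*(-5)) + 1/(-429 - 393) = (1 + (5*(⅓) + 1*(⅓))*(-5)) + 1/(-822) = (1 + (5/3 + ⅓)*(-5)) - 1/822 = (1 + 2*(-5)) - 1/822 = (1 - 10) - 1/822 = -9 - 1/822 = -7399/822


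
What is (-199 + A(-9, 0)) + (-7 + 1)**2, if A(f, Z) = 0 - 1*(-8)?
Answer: -155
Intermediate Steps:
A(f, Z) = 8 (A(f, Z) = 0 + 8 = 8)
(-199 + A(-9, 0)) + (-7 + 1)**2 = (-199 + 8) + (-7 + 1)**2 = -191 + (-6)**2 = -191 + 36 = -155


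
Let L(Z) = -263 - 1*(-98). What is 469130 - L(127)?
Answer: 469295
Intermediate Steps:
L(Z) = -165 (L(Z) = -263 + 98 = -165)
469130 - L(127) = 469130 - 1*(-165) = 469130 + 165 = 469295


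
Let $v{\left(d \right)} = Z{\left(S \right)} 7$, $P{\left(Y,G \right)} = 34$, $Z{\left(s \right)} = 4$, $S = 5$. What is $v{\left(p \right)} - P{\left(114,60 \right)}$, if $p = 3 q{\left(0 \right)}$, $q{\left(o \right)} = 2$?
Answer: $-6$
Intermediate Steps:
$p = 6$ ($p = 3 \cdot 2 = 6$)
$v{\left(d \right)} = 28$ ($v{\left(d \right)} = 4 \cdot 7 = 28$)
$v{\left(p \right)} - P{\left(114,60 \right)} = 28 - 34 = -6$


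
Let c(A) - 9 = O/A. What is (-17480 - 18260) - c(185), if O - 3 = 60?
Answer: -6613628/185 ≈ -35749.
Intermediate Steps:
O = 63 (O = 3 + 60 = 63)
c(A) = 9 + 63/A
(-17480 - 18260) - c(185) = (-17480 - 18260) - (9 + 63/185) = -35740 - (9 + 63*(1/185)) = -35740 - (9 + 63/185) = -35740 - 1*1728/185 = -35740 - 1728/185 = -6613628/185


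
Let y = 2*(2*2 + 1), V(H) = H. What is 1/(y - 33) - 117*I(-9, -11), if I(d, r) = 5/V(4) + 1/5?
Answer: -78059/460 ≈ -169.69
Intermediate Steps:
y = 10 (y = 2*(4 + 1) = 2*5 = 10)
I(d, r) = 29/20 (I(d, r) = 5/4 + 1/5 = 5*(¼) + 1*(⅕) = 5/4 + ⅕ = 29/20)
1/(y - 33) - 117*I(-9, -11) = 1/(10 - 33) - 117*29/20 = 1/(-23) - 3393/20 = -1/23 - 3393/20 = -78059/460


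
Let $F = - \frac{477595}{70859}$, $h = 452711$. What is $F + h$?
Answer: $\frac{32078171154}{70859} \approx 4.527 \cdot 10^{5}$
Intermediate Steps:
$F = - \frac{477595}{70859}$ ($F = \left(-477595\right) \frac{1}{70859} = - \frac{477595}{70859} \approx -6.7401$)
$F + h = - \frac{477595}{70859} + 452711 = \frac{32078171154}{70859}$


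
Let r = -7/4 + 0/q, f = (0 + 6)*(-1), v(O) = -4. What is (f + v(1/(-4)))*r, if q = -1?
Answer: 35/2 ≈ 17.500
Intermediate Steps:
f = -6 (f = 6*(-1) = -6)
r = -7/4 (r = -7/4 + 0/(-1) = -7*¼ + 0*(-1) = -7/4 + 0 = -7/4 ≈ -1.7500)
(f + v(1/(-4)))*r = (-6 - 4)*(-7/4) = -10*(-7/4) = 35/2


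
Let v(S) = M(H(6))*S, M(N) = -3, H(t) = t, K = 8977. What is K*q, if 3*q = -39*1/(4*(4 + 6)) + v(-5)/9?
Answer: 745091/360 ≈ 2069.7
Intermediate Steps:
v(S) = -3*S
q = 83/360 (q = (-39*1/(4*(4 + 6)) - 3*(-5)/9)/3 = (-39/(4*10) + 15*(⅑))/3 = (-39/40 + 5/3)/3 = (⅓)*(83/120) = 83/360 ≈ 0.23056)
K*q = 8977*(83/360) = 745091/360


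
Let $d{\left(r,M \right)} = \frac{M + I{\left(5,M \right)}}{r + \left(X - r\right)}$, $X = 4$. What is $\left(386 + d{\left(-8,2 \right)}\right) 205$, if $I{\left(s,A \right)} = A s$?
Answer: $79745$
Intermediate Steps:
$d{\left(r,M \right)} = \frac{3 M}{2}$ ($d{\left(r,M \right)} = \frac{M + M 5}{r - \left(-4 + r\right)} = \frac{M + 5 M}{4} = 6 M \frac{1}{4} = \frac{3 M}{2}$)
$\left(386 + d{\left(-8,2 \right)}\right) 205 = \left(386 + \frac{3}{2} \cdot 2\right) 205 = \left(386 + 3\right) 205 = 389 \cdot 205 = 79745$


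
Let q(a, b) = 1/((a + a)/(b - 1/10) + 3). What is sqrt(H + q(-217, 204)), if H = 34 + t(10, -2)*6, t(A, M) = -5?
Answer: sqrt(16254219)/1777 ≈ 2.2688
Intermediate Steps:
q(a, b) = 1/(3 + 2*a/(-1/10 + b)) (q(a, b) = 1/((2*a)/(b + (1/10)*(-1)) + 3) = 1/((2*a)/(b - 1/10) + 3) = 1/((2*a)/(-1/10 + b) + 3) = 1/(2*a/(-1/10 + b) + 3) = 1/(3 + 2*a/(-1/10 + b)))
H = 4 (H = 34 - 5*6 = 34 - 30 = 4)
sqrt(H + q(-217, 204)) = sqrt(4 + (-1 + 10*204)/(-3 + 20*(-217) + 30*204)) = sqrt(4 + (-1 + 2040)/(-3 - 4340 + 6120)) = sqrt(4 + 2039/1777) = sqrt(9147/1777) = sqrt(16254219)/1777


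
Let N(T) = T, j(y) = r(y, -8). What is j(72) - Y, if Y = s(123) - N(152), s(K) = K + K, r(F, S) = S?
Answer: -102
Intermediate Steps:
j(y) = -8
s(K) = 2*K
Y = 94 (Y = 2*123 - 1*152 = 246 - 152 = 94)
j(72) - Y = -8 - 1*94 = -8 - 94 = -102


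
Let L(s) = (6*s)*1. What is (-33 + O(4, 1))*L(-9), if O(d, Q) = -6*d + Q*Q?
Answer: 3024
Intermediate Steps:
O(d, Q) = Q² - 6*d (O(d, Q) = -6*d + Q² = Q² - 6*d)
L(s) = 6*s
(-33 + O(4, 1))*L(-9) = (-33 + (1² - 6*4))*(6*(-9)) = (-33 + (1 - 24))*(-54) = (-33 - 23)*(-54) = -56*(-54) = 3024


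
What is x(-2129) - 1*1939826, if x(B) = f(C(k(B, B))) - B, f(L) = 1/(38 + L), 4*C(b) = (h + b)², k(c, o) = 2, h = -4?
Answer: -75570182/39 ≈ -1.9377e+6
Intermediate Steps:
C(b) = (-4 + b)²/4
x(B) = 1/39 - B (x(B) = 1/(38 + (-4 + 2)²/4) - B = 1/(38 + (¼)*(-2)²) - B = 1/(38 + (¼)*4) - B = 1/(38 + 1) - B = 1/39 - B)
x(-2129) - 1*1939826 = (1/39 - 1*(-2129)) - 1*1939826 = (1/39 + 2129) - 1939826 = 83032/39 - 1939826 = -75570182/39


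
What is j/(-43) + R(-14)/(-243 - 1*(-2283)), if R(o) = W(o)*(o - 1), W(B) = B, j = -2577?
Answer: 175537/2924 ≈ 60.033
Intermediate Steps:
R(o) = o*(-1 + o) (R(o) = o*(o - 1) = o*(-1 + o))
j/(-43) + R(-14)/(-243 - 1*(-2283)) = -2577/(-43) + (-14*(-1 - 14))/(-243 - 1*(-2283)) = -2577*(-1/43) + (-14*(-15))/(-243 + 2283) = 2577/43 + 210/2040 = 2577/43 + 210*(1/2040) = 2577/43 + 7/68 = 175537/2924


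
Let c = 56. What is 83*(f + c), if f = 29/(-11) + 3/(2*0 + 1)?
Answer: 51460/11 ≈ 4678.2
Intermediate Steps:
f = 4/11 (f = 29*(-1/11) + 3/(0 + 1) = -29/11 + 3/1 = -29/11 + 3*1 = -29/11 + 3 = 4/11 ≈ 0.36364)
83*(f + c) = 83*(4/11 + 56) = 83*(620/11) = 51460/11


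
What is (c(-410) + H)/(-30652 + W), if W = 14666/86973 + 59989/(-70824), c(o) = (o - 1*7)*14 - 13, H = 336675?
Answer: -226422405931072/20979291674313 ≈ -10.793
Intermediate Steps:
c(o) = -111 + 14*o (c(o) = (o - 7)*14 - 13 = (-7 + o)*14 - 13 = (-98 + 14*o) - 13 = -111 + 14*o)
W = -464302057/684419528 (W = 14666*(1/86973) + 59989*(-1/70824) = 14666/86973 - 59989/70824 = -464302057/684419528 ≈ -0.67839)
(c(-410) + H)/(-30652 + W) = ((-111 + 14*(-410)) + 336675)/(-30652 - 464302057/684419528) = ((-111 - 5740) + 336675)/(-20979291674313/684419528) = (-5851 + 336675)*(-684419528/20979291674313) = 330824*(-684419528/20979291674313) = -226422405931072/20979291674313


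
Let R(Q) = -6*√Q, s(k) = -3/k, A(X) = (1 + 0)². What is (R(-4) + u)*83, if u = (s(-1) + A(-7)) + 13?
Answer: 1411 - 996*I ≈ 1411.0 - 996.0*I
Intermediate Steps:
A(X) = 1 (A(X) = 1² = 1)
u = 17 (u = (-3/(-1) + 1) + 13 = (-3*(-1) + 1) + 13 = (3 + 1) + 13 = 4 + 13 = 17)
(R(-4) + u)*83 = (-12*I + 17)*83 = (17 - 12*I)*83 = 1411 - 996*I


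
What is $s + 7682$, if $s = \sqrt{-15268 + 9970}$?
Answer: $7682 + i \sqrt{5298} \approx 7682.0 + 72.787 i$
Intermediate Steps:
$s = i \sqrt{5298}$ ($s = \sqrt{-5298} = i \sqrt{5298} \approx 72.787 i$)
$s + 7682 = i \sqrt{5298} + 7682 = 7682 + i \sqrt{5298}$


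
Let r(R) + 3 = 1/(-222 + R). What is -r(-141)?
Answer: 1090/363 ≈ 3.0028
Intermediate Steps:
r(R) = -3 + 1/(-222 + R)
-r(-141) = -(667 - 3*(-141))/(-222 - 141) = -(667 + 423)/(-363) = -(-1)*1090/363 = -1*(-1090/363) = 1090/363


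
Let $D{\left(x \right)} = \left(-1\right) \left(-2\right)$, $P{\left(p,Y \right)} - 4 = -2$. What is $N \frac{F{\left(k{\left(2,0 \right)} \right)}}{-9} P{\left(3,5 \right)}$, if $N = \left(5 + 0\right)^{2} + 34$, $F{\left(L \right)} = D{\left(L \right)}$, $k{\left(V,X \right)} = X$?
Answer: $- \frac{236}{9} \approx -26.222$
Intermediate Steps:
$P{\left(p,Y \right)} = 2$ ($P{\left(p,Y \right)} = 4 - 2 = 2$)
$D{\left(x \right)} = 2$
$F{\left(L \right)} = 2$
$N = 59$ ($N = 5^{2} + 34 = 25 + 34 = 59$)
$N \frac{F{\left(k{\left(2,0 \right)} \right)}}{-9} P{\left(3,5 \right)} = 59 \frac{2}{-9} \cdot 2 = 59 \cdot 2 \left(- \frac{1}{9}\right) 2 = 59 \left(- \frac{2}{9}\right) 2 = \left(- \frac{118}{9}\right) 2 = - \frac{236}{9}$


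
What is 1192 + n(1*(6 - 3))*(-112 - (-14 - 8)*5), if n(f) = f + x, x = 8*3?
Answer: 1138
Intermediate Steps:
x = 24
n(f) = 24 + f (n(f) = f + 24 = 24 + f)
1192 + n(1*(6 - 3))*(-112 - (-14 - 8)*5) = 1192 + (24 + 1*(6 - 3))*(-112 - (-14 - 8)*5) = 1192 + (24 + 1*3)*(-112 - (-22)*5) = 1192 + (24 + 3)*(-112 - 1*(-110)) = 1192 + 27*(-112 + 110) = 1192 + 27*(-2) = 1192 - 54 = 1138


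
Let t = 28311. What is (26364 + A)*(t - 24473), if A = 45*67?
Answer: 112756602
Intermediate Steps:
A = 3015
(26364 + A)*(t - 24473) = (26364 + 3015)*(28311 - 24473) = 29379*3838 = 112756602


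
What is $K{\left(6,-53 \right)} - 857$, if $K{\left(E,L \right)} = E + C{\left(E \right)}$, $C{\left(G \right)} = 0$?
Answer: $-851$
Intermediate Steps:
$K{\left(E,L \right)} = E$ ($K{\left(E,L \right)} = E + 0 = E$)
$K{\left(6,-53 \right)} - 857 = 6 - 857 = -851$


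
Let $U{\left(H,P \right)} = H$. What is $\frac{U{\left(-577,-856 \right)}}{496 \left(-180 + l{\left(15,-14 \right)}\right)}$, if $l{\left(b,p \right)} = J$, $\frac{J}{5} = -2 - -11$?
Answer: $\frac{577}{66960} \approx 0.0086171$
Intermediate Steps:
$J = 45$ ($J = 5 \left(-2 - -11\right) = 5 \left(-2 + 11\right) = 5 \cdot 9 = 45$)
$l{\left(b,p \right)} = 45$
$\frac{U{\left(-577,-856 \right)}}{496 \left(-180 + l{\left(15,-14 \right)}\right)} = - \frac{577}{496 \left(-180 + 45\right)} = - \frac{577}{496 \left(-135\right)} = - \frac{577}{-66960} = \left(-577\right) \left(- \frac{1}{66960}\right) = \frac{577}{66960}$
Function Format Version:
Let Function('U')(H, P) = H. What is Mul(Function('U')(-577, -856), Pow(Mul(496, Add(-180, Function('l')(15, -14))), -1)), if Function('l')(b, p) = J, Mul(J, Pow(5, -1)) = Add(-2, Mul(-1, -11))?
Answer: Rational(577, 66960) ≈ 0.0086171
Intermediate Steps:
J = 45 (J = Mul(5, Add(-2, Mul(-1, -11))) = Mul(5, Add(-2, 11)) = Mul(5, 9) = 45)
Function('l')(b, p) = 45
Mul(Function('U')(-577, -856), Pow(Mul(496, Add(-180, Function('l')(15, -14))), -1)) = Mul(-577, Pow(Mul(496, Add(-180, 45)), -1)) = Mul(-577, Pow(Mul(496, -135), -1)) = Mul(-577, Pow(-66960, -1)) = Mul(-577, Rational(-1, 66960)) = Rational(577, 66960)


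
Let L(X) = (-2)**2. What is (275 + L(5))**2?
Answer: 77841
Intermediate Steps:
L(X) = 4
(275 + L(5))**2 = (275 + 4)**2 = 279**2 = 77841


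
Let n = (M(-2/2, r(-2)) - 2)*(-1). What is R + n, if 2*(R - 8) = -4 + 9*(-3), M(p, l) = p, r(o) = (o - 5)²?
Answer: -9/2 ≈ -4.5000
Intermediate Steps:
r(o) = (-5 + o)²
n = 3 (n = (-2/2 - 2)*(-1) = (-2*½ - 2)*(-1) = (-1 - 2)*(-1) = -3*(-1) = 3)
R = -15/2 (R = 8 + (-4 + 9*(-3))/2 = 8 + (-4 - 27)/2 = 8 + (½)*(-31) = 8 - 31/2 = -15/2 ≈ -7.5000)
R + n = -15/2 + 3 = -9/2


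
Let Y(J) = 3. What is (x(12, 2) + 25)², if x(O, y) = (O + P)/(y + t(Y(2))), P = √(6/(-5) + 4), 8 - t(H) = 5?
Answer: (685 + √70)²/625 ≈ 769.21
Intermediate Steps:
t(H) = 3 (t(H) = 8 - 1*5 = 8 - 5 = 3)
P = √70/5 (P = √(6*(-⅕) + 4) = √(-6/5 + 4) = √(14/5) = √70/5 ≈ 1.6733)
x(O, y) = (O + √70/5)/(3 + y) (x(O, y) = (O + √70/5)/(y + 3) = (O + √70/5)/(3 + y))
(x(12, 2) + 25)² = ((12 + √70/5)/(3 + 2) + 25)² = ((12 + √70/5)/5 + 25)² = ((12/5 + √70/25) + 25)² = (137/5 + √70/25)²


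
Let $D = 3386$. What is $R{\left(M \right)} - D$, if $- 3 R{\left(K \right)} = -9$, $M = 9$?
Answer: $-3383$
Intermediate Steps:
$R{\left(K \right)} = 3$ ($R{\left(K \right)} = \left(- \frac{1}{3}\right) \left(-9\right) = 3$)
$R{\left(M \right)} - D = 3 - 3386 = -3383$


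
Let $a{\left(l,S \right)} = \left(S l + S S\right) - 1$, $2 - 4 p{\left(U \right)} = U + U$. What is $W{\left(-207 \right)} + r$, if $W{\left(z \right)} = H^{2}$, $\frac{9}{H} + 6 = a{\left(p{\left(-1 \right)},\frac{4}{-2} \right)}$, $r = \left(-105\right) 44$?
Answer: $- \frac{115419}{25} \approx -4616.8$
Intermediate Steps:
$p{\left(U \right)} = \frac{1}{2} - \frac{U}{2}$ ($p{\left(U \right)} = \frac{1}{2} - \frac{U + U}{4} = \frac{1}{2} - \frac{2 U}{4} = \frac{1}{2} - \frac{U}{2}$)
$r = -4620$
$a{\left(l,S \right)} = -1 + S^{2} + S l$ ($a{\left(l,S \right)} = \left(S l + S^{2}\right) - 1 = \left(S^{2} + S l\right) - 1 = -1 + S^{2} + S l$)
$H = - \frac{9}{5}$ ($H = \frac{9}{-6 + \left(-1 + \left(\frac{4}{-2}\right)^{2} + \frac{4}{-2} \left(\frac{1}{2} - - \frac{1}{2}\right)\right)} = \frac{9}{-6 + \left(-1 + \left(4 \left(- \frac{1}{2}\right)\right)^{2} + 4 \left(- \frac{1}{2}\right) \left(\frac{1}{2} + \frac{1}{2}\right)\right)} = \frac{9}{-6 - \left(3 - 4\right)} = \frac{9}{-6 - -1} = \frac{9}{-6 + 1} = \frac{9}{-5} = 9 \left(- \frac{1}{5}\right) = - \frac{9}{5} \approx -1.8$)
$W{\left(z \right)} = \frac{81}{25}$ ($W{\left(z \right)} = \left(- \frac{9}{5}\right)^{2} = \frac{81}{25}$)
$W{\left(-207 \right)} + r = \frac{81}{25} - 4620 = - \frac{115419}{25}$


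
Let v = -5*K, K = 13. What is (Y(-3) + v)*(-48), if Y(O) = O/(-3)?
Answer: 3072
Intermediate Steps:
v = -65 (v = -5*13 = -65)
Y(O) = -O/3 (Y(O) = O*(-⅓) = -O/3)
(Y(-3) + v)*(-48) = (-⅓*(-3) - 65)*(-48) = (1 - 65)*(-48) = -64*(-48) = 3072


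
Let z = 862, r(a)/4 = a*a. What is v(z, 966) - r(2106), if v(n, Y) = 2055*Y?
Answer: -15755814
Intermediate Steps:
r(a) = 4*a**2 (r(a) = 4*(a*a) = 4*a**2)
v(z, 966) - r(2106) = 2055*966 - 4*2106**2 = 1985130 - 4*4435236 = 1985130 - 1*17740944 = 1985130 - 17740944 = -15755814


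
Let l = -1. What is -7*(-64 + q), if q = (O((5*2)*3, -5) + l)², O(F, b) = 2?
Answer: 441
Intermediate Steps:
q = 1 (q = (2 - 1)² = 1² = 1)
-7*(-64 + q) = -7*(-64 + 1) = -7*(-63) = 441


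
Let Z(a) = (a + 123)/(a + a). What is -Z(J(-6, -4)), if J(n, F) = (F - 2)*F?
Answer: -49/16 ≈ -3.0625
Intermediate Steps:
J(n, F) = F*(-2 + F) (J(n, F) = (-2 + F)*F = F*(-2 + F))
Z(a) = (123 + a)/(2*a) (Z(a) = (123 + a)/((2*a)) = (123 + a)*(1/(2*a)) = (123 + a)/(2*a))
-Z(J(-6, -4)) = -(123 - 4*(-2 - 4))/(2*((-4*(-2 - 4)))) = -(123 - 4*(-6))/(2*((-4*(-6)))) = -(123 + 24)/(2*24) = -147/(2*24) = -1*49/16 = -49/16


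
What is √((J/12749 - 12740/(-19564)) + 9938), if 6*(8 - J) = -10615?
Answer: 5*√55647236312376172662/374132154 ≈ 99.693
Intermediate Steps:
J = 10663/6 (J = 8 - ⅙*(-10615) = 8 + 10615/6 = 10663/6 ≈ 1777.2)
√((J/12749 - 12740/(-19564)) + 9938) = √(((10663/6)/12749 - 12740/(-19564)) + 9938) = √(((10663/6)*(1/12749) - 12740*(-1/19564)) + 9938) = √((10663/76494 + 3185/4891) + 9938) = √(295786123/374132154 + 9938) = √(3718421132575/374132154) = 5*√55647236312376172662/374132154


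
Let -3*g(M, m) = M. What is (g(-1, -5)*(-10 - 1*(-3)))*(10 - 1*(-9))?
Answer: -133/3 ≈ -44.333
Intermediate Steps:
g(M, m) = -M/3
(g(-1, -5)*(-10 - 1*(-3)))*(10 - 1*(-9)) = ((-⅓*(-1))*(-10 - 1*(-3)))*(10 - 1*(-9)) = ((-10 + 3)/3)*(10 + 9) = ((⅓)*(-7))*19 = -7/3*19 = -133/3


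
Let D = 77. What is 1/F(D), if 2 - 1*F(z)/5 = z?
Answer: -1/375 ≈ -0.0026667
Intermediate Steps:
F(z) = 10 - 5*z
1/F(D) = 1/(10 - 5*77) = 1/(10 - 385) = 1/(-375) = -1/375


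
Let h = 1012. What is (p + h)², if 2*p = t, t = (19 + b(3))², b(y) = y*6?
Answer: 11512449/4 ≈ 2.8781e+6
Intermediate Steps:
b(y) = 6*y
t = 1369 (t = (19 + 6*3)² = (19 + 18)² = 37² = 1369)
p = 1369/2 (p = (½)*1369 = 1369/2 ≈ 684.50)
(p + h)² = (1369/2 + 1012)² = (3393/2)² = 11512449/4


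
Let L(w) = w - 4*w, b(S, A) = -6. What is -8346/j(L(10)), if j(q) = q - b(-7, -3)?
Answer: 1391/4 ≈ 347.75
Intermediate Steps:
L(w) = -3*w
j(q) = 6 + q (j(q) = q - 1*(-6) = q + 6 = 6 + q)
-8346/j(L(10)) = -8346/(6 - 3*10) = -8346/(6 - 30) = -8346/(-24) = -8346*(-1/24) = 1391/4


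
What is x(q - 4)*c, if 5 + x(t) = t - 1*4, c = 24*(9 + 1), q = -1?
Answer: -3360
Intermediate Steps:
c = 240 (c = 24*10 = 240)
x(t) = -9 + t (x(t) = -5 + (t - 1*4) = -5 + (t - 4) = -5 + (-4 + t) = -9 + t)
x(q - 4)*c = (-9 + (-1 - 4))*240 = (-9 - 5)*240 = -14*240 = -3360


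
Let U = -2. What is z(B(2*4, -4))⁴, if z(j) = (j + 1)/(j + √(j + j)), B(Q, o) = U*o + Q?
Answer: 9437873/2458624 - 751689*√2/307328 ≈ 0.37968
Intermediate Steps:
B(Q, o) = Q - 2*o (B(Q, o) = -2*o + Q = Q - 2*o)
z(j) = (1 + j)/(j + √2*√j) (z(j) = (1 + j)/(j + √(2*j)) = (1 + j)/(j + √2*√j))
z(B(2*4, -4))⁴ = ((1 + (2*4 - 2*(-4)))/((2*4 - 2*(-4)) + √2*√(2*4 - 2*(-4))))⁴ = ((1 + (8 + 8))/((8 + 8) + √2*√(8 + 8)))⁴ = ((1 + 16)/(16 + √2*√16))⁴ = (17/(16 + √2*4))⁴ = (17/(16 + 4*√2))⁴ = 83521/(16 + 4*√2)⁴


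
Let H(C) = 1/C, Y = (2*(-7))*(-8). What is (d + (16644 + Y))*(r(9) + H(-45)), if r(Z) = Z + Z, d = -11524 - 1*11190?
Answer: -535558/5 ≈ -1.0711e+5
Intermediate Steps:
Y = 112 (Y = -14*(-8) = 112)
d = -22714 (d = -11524 - 11190 = -22714)
r(Z) = 2*Z
(d + (16644 + Y))*(r(9) + H(-45)) = (-22714 + (16644 + 112))*(2*9 + 1/(-45)) = (-22714 + 16756)*(18 - 1/45) = -5958*809/45 = -535558/5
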